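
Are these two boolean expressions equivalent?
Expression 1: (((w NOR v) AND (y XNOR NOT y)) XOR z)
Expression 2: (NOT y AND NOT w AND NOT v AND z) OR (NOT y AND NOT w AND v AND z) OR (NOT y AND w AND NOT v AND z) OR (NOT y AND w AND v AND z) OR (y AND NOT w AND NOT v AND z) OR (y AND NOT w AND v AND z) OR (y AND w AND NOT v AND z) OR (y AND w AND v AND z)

Yes, they are equivalent — the two output columns agree on all 16 assignments:
y | w | v | z | Expression 1 | Expression 2
-------------------------------------------
0 | 0 | 0 | 0 | 0 | 0
0 | 0 | 0 | 1 | 1 | 1
0 | 0 | 1 | 0 | 0 | 0
0 | 0 | 1 | 1 | 1 | 1
0 | 1 | 0 | 0 | 0 | 0
0 | 1 | 0 | 1 | 1 | 1
0 | 1 | 1 | 0 | 0 | 0
0 | 1 | 1 | 1 | 1 | 1
1 | 0 | 0 | 0 | 0 | 0
1 | 0 | 0 | 1 | 1 | 1
1 | 0 | 1 | 0 | 0 | 0
1 | 0 | 1 | 1 | 1 | 1
1 | 1 | 0 | 0 | 0 | 0
1 | 1 | 0 | 1 | 1 | 1
1 | 1 | 1 | 0 | 0 | 0
1 | 1 | 1 | 1 | 1 | 1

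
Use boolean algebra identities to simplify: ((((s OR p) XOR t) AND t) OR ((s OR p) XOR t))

By absorption (E OR (E AND v) = E):
= ((s OR p) XOR t)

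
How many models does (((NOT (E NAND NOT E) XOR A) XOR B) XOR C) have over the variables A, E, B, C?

Satisfying assignments: (0,0,0,1), (0,0,1,0), (0,1,0,1), (0,1,1,0), (1,0,0,0), (1,0,1,1), (1,1,0,0), (1,1,1,1)
Count: 8 out of 16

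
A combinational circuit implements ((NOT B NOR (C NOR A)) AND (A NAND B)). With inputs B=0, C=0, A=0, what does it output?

Substituting: ((NOT 0 NOR (0 NOR 0)) AND (0 NAND 0))
= 0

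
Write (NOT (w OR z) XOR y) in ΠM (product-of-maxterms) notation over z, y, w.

ΠM(1, 2, 4, 5) = (z OR y OR NOT w) AND (z OR NOT y OR w) AND (NOT z OR y OR w) AND (NOT z OR y OR NOT w)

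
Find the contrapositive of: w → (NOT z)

Contrapositive: z → NOT w
Note: A statement and its contrapositive are logically equivalent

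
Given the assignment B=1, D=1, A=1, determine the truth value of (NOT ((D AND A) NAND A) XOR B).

Substituting: (NOT ((1 AND 1) NAND 1) XOR 1)
= 0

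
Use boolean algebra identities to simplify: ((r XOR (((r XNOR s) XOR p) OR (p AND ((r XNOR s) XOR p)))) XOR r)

By XOR self-cancellation ((E XOR v) XOR v = E) then absorption (E OR (E AND v) = E):
= ((r XNOR s) XOR p)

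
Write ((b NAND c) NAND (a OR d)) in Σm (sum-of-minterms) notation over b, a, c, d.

Σm(0, 2, 8, 10, 11, 14, 15) = (NOT b AND NOT a AND NOT c AND NOT d) OR (NOT b AND NOT a AND c AND NOT d) OR (b AND NOT a AND NOT c AND NOT d) OR (b AND NOT a AND c AND NOT d) OR (b AND NOT a AND c AND d) OR (b AND a AND c AND NOT d) OR (b AND a AND c AND d)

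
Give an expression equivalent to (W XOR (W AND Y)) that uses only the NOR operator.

((((W NOR ((W NOR W) NOR (Y NOR Y))) NOR (W NOR ((W NOR W) NOR (Y NOR Y)))) NOR ((W NOR ((W NOR W) NOR (Y NOR Y))) NOR (W NOR ((W NOR W) NOR (Y NOR Y))))) NOR ((((W NOR W) NOR (((W NOR W) NOR (Y NOR Y)) NOR ((W NOR W) NOR (Y NOR Y)))) NOR ((W NOR W) NOR (((W NOR W) NOR (Y NOR Y)) NOR ((W NOR W) NOR (Y NOR Y))))) NOR (((W NOR W) NOR (((W NOR W) NOR (Y NOR Y)) NOR ((W NOR W) NOR (Y NOR Y)))) NOR ((W NOR W) NOR (((W NOR W) NOR (Y NOR Y)) NOR ((W NOR W) NOR (Y NOR Y)))))))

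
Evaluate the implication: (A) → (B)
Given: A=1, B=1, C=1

Antecedent (A) = 1; consequent (B) = 1.
1 → 1 = 1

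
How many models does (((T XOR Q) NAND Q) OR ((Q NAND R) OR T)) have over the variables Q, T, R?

Satisfying assignments: (0,0,0), (0,0,1), (0,1,0), (0,1,1), (1,0,0), (1,1,0), (1,1,1)
Count: 7 out of 8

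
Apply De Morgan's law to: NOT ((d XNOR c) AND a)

NOT (d XNOR c) OR NOT a
De Morgan's: NOT(AND of terms) = OR of negations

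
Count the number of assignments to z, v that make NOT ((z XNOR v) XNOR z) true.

Satisfying assignments: (0,0), (1,0)
Count: 2 out of 4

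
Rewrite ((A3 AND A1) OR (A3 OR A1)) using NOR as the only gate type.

((((A3 NOR A3) NOR (A1 NOR A1)) NOR ((A3 NOR A1) NOR (A3 NOR A1))) NOR (((A3 NOR A3) NOR (A1 NOR A1)) NOR ((A3 NOR A1) NOR (A3 NOR A1))))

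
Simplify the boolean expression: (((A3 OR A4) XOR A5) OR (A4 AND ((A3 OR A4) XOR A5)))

By absorption (E OR (E AND v) = E):
= ((A3 OR A4) XOR A5)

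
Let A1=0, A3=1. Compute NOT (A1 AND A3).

Substituting: NOT (0 AND 1)
= 1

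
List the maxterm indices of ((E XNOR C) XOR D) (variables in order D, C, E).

ΠM(1, 2, 4, 7) = (D OR C OR NOT E) AND (D OR NOT C OR E) AND (NOT D OR C OR E) AND (NOT D OR NOT C OR NOT E)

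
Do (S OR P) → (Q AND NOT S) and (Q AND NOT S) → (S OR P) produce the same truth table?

No, Converse is not equivalent to original (counterexample: Q=0, S=0, P=1)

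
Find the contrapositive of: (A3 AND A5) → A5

Contrapositive: NOT A5 → NOT (A3 AND A5)
Note: A statement and its contrapositive are logically equivalent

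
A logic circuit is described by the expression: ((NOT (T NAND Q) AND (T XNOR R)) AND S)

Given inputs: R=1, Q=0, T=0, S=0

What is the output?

Substituting: ((NOT (0 NAND 0) AND (0 XNOR 1)) AND 0)
= 0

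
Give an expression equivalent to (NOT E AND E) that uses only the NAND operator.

(((E NAND E) NAND E) NAND ((E NAND E) NAND E))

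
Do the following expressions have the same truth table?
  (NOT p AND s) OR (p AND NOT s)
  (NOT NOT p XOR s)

Yes, they are equivalent — the two output columns agree on all 4 assignments:
p | s | Expression 1 | Expression 2
-----------------------------------
0 | 0 | 0 | 0
0 | 1 | 1 | 1
1 | 0 | 1 | 1
1 | 1 | 0 | 0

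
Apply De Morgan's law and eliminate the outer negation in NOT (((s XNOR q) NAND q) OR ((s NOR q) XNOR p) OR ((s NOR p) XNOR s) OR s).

NOT ((s XNOR q) NAND q) AND NOT ((s NOR q) XNOR p) AND NOT ((s NOR p) XNOR s) AND NOT s
De Morgan's: NOT(OR of terms) = AND of negations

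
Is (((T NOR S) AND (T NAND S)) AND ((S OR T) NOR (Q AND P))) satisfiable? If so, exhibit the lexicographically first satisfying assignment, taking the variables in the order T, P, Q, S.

T=0, P=0, Q=0, S=0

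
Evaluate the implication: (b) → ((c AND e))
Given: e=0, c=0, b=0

Antecedent (b) = 0; consequent ((c AND e)) = 0.
0 → 0 = 1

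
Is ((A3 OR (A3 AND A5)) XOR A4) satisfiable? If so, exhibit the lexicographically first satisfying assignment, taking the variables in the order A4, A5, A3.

A4=0, A5=0, A3=1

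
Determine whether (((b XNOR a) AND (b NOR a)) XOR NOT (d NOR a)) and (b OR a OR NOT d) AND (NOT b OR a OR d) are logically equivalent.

Yes, they are equivalent — the two output columns agree on all 8 assignments:
b | a | d | Expression 1 | Expression 2
---------------------------------------
0 | 0 | 0 | 1 | 1
0 | 0 | 1 | 0 | 0
0 | 1 | 0 | 1 | 1
0 | 1 | 1 | 1 | 1
1 | 0 | 0 | 0 | 0
1 | 0 | 1 | 1 | 1
1 | 1 | 0 | 1 | 1
1 | 1 | 1 | 1 | 1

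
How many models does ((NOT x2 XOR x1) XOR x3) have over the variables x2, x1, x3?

Satisfying assignments: (0,0,0), (0,1,1), (1,0,1), (1,1,0)
Count: 4 out of 8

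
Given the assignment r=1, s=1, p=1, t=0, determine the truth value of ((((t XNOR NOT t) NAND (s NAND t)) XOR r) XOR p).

Substituting: ((((0 XNOR NOT 0) NAND (1 NAND 0)) XOR 1) XOR 1)
= 1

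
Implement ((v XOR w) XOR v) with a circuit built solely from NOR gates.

((((((((v NOR w) NOR (v NOR w)) NOR ((v NOR w) NOR (v NOR w))) NOR ((((v NOR v) NOR (w NOR w)) NOR ((v NOR v) NOR (w NOR w))) NOR (((v NOR v) NOR (w NOR w)) NOR ((v NOR v) NOR (w NOR w))))) NOR v) NOR (((((v NOR w) NOR (v NOR w)) NOR ((v NOR w) NOR (v NOR w))) NOR ((((v NOR v) NOR (w NOR w)) NOR ((v NOR v) NOR (w NOR w))) NOR (((v NOR v) NOR (w NOR w)) NOR ((v NOR v) NOR (w NOR w))))) NOR v)) NOR ((((((v NOR w) NOR (v NOR w)) NOR ((v NOR w) NOR (v NOR w))) NOR ((((v NOR v) NOR (w NOR w)) NOR ((v NOR v) NOR (w NOR w))) NOR (((v NOR v) NOR (w NOR w)) NOR ((v NOR v) NOR (w NOR w))))) NOR v) NOR (((((v NOR w) NOR (v NOR w)) NOR ((v NOR w) NOR (v NOR w))) NOR ((((v NOR v) NOR (w NOR w)) NOR ((v NOR v) NOR (w NOR w))) NOR (((v NOR v) NOR (w NOR w)) NOR ((v NOR v) NOR (w NOR w))))) NOR v))) NOR ((((((((v NOR w) NOR (v NOR w)) NOR ((v NOR w) NOR (v NOR w))) NOR ((((v NOR v) NOR (w NOR w)) NOR ((v NOR v) NOR (w NOR w))) NOR (((v NOR v) NOR (w NOR w)) NOR ((v NOR v) NOR (w NOR w))))) NOR ((((v NOR w) NOR (v NOR w)) NOR ((v NOR w) NOR (v NOR w))) NOR ((((v NOR v) NOR (w NOR w)) NOR ((v NOR v) NOR (w NOR w))) NOR (((v NOR v) NOR (w NOR w)) NOR ((v NOR v) NOR (w NOR w)))))) NOR (v NOR v)) NOR ((((((v NOR w) NOR (v NOR w)) NOR ((v NOR w) NOR (v NOR w))) NOR ((((v NOR v) NOR (w NOR w)) NOR ((v NOR v) NOR (w NOR w))) NOR (((v NOR v) NOR (w NOR w)) NOR ((v NOR v) NOR (w NOR w))))) NOR ((((v NOR w) NOR (v NOR w)) NOR ((v NOR w) NOR (v NOR w))) NOR ((((v NOR v) NOR (w NOR w)) NOR ((v NOR v) NOR (w NOR w))) NOR (((v NOR v) NOR (w NOR w)) NOR ((v NOR v) NOR (w NOR w)))))) NOR (v NOR v))) NOR (((((((v NOR w) NOR (v NOR w)) NOR ((v NOR w) NOR (v NOR w))) NOR ((((v NOR v) NOR (w NOR w)) NOR ((v NOR v) NOR (w NOR w))) NOR (((v NOR v) NOR (w NOR w)) NOR ((v NOR v) NOR (w NOR w))))) NOR ((((v NOR w) NOR (v NOR w)) NOR ((v NOR w) NOR (v NOR w))) NOR ((((v NOR v) NOR (w NOR w)) NOR ((v NOR v) NOR (w NOR w))) NOR (((v NOR v) NOR (w NOR w)) NOR ((v NOR v) NOR (w NOR w)))))) NOR (v NOR v)) NOR ((((((v NOR w) NOR (v NOR w)) NOR ((v NOR w) NOR (v NOR w))) NOR ((((v NOR v) NOR (w NOR w)) NOR ((v NOR v) NOR (w NOR w))) NOR (((v NOR v) NOR (w NOR w)) NOR ((v NOR v) NOR (w NOR w))))) NOR ((((v NOR w) NOR (v NOR w)) NOR ((v NOR w) NOR (v NOR w))) NOR ((((v NOR v) NOR (w NOR w)) NOR ((v NOR v) NOR (w NOR w))) NOR (((v NOR v) NOR (w NOR w)) NOR ((v NOR v) NOR (w NOR w)))))) NOR (v NOR v)))))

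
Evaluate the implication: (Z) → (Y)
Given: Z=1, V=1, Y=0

Antecedent (Z) = 1; consequent (Y) = 0.
1 → 0 = 0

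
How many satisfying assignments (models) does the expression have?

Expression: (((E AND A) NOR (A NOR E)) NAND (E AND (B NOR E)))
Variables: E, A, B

Satisfying assignments: (0,0,0), (0,0,1), (0,1,0), (0,1,1), (1,0,0), (1,0,1), (1,1,0), (1,1,1)
Count: 8 out of 8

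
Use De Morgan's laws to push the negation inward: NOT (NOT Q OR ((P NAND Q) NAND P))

Q AND NOT ((P NAND Q) NAND P)
De Morgan's: NOT(OR of terms) = AND of negations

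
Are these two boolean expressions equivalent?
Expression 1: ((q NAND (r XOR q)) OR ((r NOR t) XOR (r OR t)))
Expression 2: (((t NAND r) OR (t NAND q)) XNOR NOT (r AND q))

No. Counterexample: with t=0, r=1, q=1, Expression 1 = 1 but Expression 2 = 0.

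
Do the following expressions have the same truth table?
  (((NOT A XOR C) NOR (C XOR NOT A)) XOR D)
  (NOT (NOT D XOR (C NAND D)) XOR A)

No. Counterexample: with C=0, A=0, D=0, Expression 1 = 0 but Expression 2 = 1.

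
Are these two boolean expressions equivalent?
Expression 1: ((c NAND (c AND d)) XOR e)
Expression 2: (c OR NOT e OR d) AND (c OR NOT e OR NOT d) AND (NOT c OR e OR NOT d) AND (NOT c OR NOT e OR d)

Yes, they are equivalent — the two output columns agree on all 8 assignments:
c | e | d | Expression 1 | Expression 2
---------------------------------------
0 | 0 | 0 | 1 | 1
0 | 0 | 1 | 1 | 1
0 | 1 | 0 | 0 | 0
0 | 1 | 1 | 0 | 0
1 | 0 | 0 | 1 | 1
1 | 0 | 1 | 0 | 0
1 | 1 | 0 | 0 | 0
1 | 1 | 1 | 1 | 1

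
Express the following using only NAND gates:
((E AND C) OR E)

((((E NAND C) NAND (E NAND C)) NAND ((E NAND C) NAND (E NAND C))) NAND (E NAND E))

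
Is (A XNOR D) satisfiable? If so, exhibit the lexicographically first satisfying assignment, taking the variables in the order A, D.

A=0, D=0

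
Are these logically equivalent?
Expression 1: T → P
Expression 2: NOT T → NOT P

No, Inverse is not equivalent to original (counterexample: P=0, T=1, S=0)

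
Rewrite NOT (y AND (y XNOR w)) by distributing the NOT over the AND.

NOT y OR NOT (y XNOR w)
De Morgan's: NOT(AND of terms) = OR of negations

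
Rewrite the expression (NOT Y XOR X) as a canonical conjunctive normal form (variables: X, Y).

(X OR NOT Y) AND (NOT X OR Y)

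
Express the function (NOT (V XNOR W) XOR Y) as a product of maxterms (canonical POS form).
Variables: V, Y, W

ΠM(0, 3, 5, 6) = (V OR Y OR W) AND (V OR NOT Y OR NOT W) AND (NOT V OR Y OR NOT W) AND (NOT V OR NOT Y OR W)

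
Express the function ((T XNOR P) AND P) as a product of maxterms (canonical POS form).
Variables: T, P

ΠM(0, 1, 2) = (T OR P) AND (T OR NOT P) AND (NOT T OR P)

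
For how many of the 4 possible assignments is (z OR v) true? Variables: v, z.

Satisfying assignments: (0,1), (1,0), (1,1)
Count: 3 out of 4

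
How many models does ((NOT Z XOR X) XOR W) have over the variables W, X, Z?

Satisfying assignments: (0,0,0), (0,1,1), (1,0,1), (1,1,0)
Count: 4 out of 8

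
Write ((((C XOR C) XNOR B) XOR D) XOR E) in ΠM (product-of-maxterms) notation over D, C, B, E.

ΠM(1, 2, 5, 6, 8, 11, 12, 15) = (D OR C OR B OR NOT E) AND (D OR C OR NOT B OR E) AND (D OR NOT C OR B OR NOT E) AND (D OR NOT C OR NOT B OR E) AND (NOT D OR C OR B OR E) AND (NOT D OR C OR NOT B OR NOT E) AND (NOT D OR NOT C OR B OR E) AND (NOT D OR NOT C OR NOT B OR NOT E)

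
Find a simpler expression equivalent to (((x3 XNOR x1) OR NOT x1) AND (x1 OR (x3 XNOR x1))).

By distribution ((E OR v) AND (E OR NOT v) = E):
= (x3 XNOR x1)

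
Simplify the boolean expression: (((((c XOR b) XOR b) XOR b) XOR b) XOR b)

By XOR self-cancellation ((E XOR v) XOR v = E) then XOR self-cancellation ((E XOR v) XOR v = E):
= (c XOR b)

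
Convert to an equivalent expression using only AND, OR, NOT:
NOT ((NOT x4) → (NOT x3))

(NOT x4) AND x3
(Negated implication: NOT(A → B) = A AND NOT B)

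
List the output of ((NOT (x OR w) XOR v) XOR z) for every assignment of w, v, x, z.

w | v | x | z | Output
----------------------
0 | 0 | 0 | 0 | 1
0 | 0 | 0 | 1 | 0
0 | 0 | 1 | 0 | 0
0 | 0 | 1 | 1 | 1
0 | 1 | 0 | 0 | 0
0 | 1 | 0 | 1 | 1
0 | 1 | 1 | 0 | 1
0 | 1 | 1 | 1 | 0
1 | 0 | 0 | 0 | 0
1 | 0 | 0 | 1 | 1
1 | 0 | 1 | 0 | 0
1 | 0 | 1 | 1 | 1
1 | 1 | 0 | 0 | 1
1 | 1 | 0 | 1 | 0
1 | 1 | 1 | 0 | 1
1 | 1 | 1 | 1 | 0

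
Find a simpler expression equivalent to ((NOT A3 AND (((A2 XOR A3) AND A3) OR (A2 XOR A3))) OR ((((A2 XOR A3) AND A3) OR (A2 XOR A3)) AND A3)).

By distribution ((E AND v) OR (E AND NOT v) = E) then absorption (E OR (E AND v) = E):
= (A2 XOR A3)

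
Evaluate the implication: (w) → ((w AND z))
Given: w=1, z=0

Antecedent (w) = 1; consequent ((w AND z)) = 0.
1 → 0 = 0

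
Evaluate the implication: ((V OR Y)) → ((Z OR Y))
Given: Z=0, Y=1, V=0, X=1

Antecedent ((V OR Y)) = 1; consequent ((Z OR Y)) = 1.
1 → 1 = 1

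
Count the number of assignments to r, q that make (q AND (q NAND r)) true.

Satisfying assignments: (0,1)
Count: 1 out of 4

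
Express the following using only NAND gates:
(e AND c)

((e NAND c) NAND (e NAND c))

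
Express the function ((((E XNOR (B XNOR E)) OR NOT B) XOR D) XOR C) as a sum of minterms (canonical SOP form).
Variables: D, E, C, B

Σm(0, 1, 4, 5, 10, 11, 14, 15) = (NOT D AND NOT E AND NOT C AND NOT B) OR (NOT D AND NOT E AND NOT C AND B) OR (NOT D AND E AND NOT C AND NOT B) OR (NOT D AND E AND NOT C AND B) OR (D AND NOT E AND C AND NOT B) OR (D AND NOT E AND C AND B) OR (D AND E AND C AND NOT B) OR (D AND E AND C AND B)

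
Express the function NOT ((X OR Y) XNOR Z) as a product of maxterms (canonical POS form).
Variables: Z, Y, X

ΠM(0, 5, 6, 7) = (Z OR Y OR X) AND (NOT Z OR Y OR NOT X) AND (NOT Z OR NOT Y OR X) AND (NOT Z OR NOT Y OR NOT X)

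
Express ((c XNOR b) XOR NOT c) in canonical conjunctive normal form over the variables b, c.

(b OR c) AND (b OR NOT c)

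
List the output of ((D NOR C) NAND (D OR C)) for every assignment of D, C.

D | C | Output
--------------
0 | 0 | 1
0 | 1 | 1
1 | 0 | 1
1 | 1 | 1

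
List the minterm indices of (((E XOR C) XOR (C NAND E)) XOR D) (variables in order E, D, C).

Σm(0, 3, 6, 7) = (NOT E AND NOT D AND NOT C) OR (NOT E AND D AND C) OR (E AND D AND NOT C) OR (E AND D AND C)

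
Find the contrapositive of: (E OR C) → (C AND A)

Contrapositive: NOT (C AND A) → NOT (E OR C)
Note: A statement and its contrapositive are logically equivalent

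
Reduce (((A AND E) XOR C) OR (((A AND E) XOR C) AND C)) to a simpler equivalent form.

By absorption (E OR (E AND v) = E):
= ((A AND E) XOR C)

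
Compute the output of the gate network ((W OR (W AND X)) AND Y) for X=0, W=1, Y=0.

Substituting: ((1 OR (1 AND 0)) AND 0)
= 0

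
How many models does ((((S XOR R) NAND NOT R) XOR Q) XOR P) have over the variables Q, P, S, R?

Satisfying assignments: (0,0,0,0), (0,0,0,1), (0,0,1,1), (0,1,1,0), (1,0,1,0), (1,1,0,0), (1,1,0,1), (1,1,1,1)
Count: 8 out of 16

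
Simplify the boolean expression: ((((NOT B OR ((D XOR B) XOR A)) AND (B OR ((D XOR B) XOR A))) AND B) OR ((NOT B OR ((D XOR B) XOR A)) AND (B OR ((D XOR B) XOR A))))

By absorption (E OR (E AND v) = E) then distribution ((E OR v) AND (E OR NOT v) = E):
= ((D XOR B) XOR A)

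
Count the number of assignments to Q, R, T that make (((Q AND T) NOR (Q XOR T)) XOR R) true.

Satisfying assignments: (0,0,0), (0,1,1), (1,1,0), (1,1,1)
Count: 4 out of 8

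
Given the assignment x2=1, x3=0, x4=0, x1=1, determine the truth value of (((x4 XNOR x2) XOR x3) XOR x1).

Substituting: (((0 XNOR 1) XOR 0) XOR 1)
= 1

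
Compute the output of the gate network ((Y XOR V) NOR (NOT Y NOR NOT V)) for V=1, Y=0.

Substituting: ((0 XOR 1) NOR (NOT 0 NOR NOT 1))
= 0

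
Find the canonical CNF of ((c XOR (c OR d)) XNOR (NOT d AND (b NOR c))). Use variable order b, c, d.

(b OR c OR d) AND (b OR c OR NOT d) AND (NOT b OR c OR NOT d)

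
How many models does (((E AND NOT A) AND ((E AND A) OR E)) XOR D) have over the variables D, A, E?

Satisfying assignments: (0,0,1), (1,0,0), (1,1,0), (1,1,1)
Count: 4 out of 8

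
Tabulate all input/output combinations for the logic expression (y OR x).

x | y | Output
--------------
0 | 0 | 0
0 | 1 | 1
1 | 0 | 1
1 | 1 | 1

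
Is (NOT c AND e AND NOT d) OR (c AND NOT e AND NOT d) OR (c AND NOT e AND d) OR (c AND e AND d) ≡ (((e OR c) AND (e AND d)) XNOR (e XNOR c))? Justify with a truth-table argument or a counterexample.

Yes, they are equivalent — the two output columns agree on all 8 assignments:
c | e | d | Expression 1 | Expression 2
---------------------------------------
0 | 0 | 0 | 0 | 0
0 | 0 | 1 | 0 | 0
0 | 1 | 0 | 1 | 1
0 | 1 | 1 | 0 | 0
1 | 0 | 0 | 1 | 1
1 | 0 | 1 | 1 | 1
1 | 1 | 0 | 0 | 0
1 | 1 | 1 | 1 | 1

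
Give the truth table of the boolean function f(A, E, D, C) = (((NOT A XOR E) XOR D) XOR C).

A | E | D | C | Output
----------------------
0 | 0 | 0 | 0 | 1
0 | 0 | 0 | 1 | 0
0 | 0 | 1 | 0 | 0
0 | 0 | 1 | 1 | 1
0 | 1 | 0 | 0 | 0
0 | 1 | 0 | 1 | 1
0 | 1 | 1 | 0 | 1
0 | 1 | 1 | 1 | 0
1 | 0 | 0 | 0 | 0
1 | 0 | 0 | 1 | 1
1 | 0 | 1 | 0 | 1
1 | 0 | 1 | 1 | 0
1 | 1 | 0 | 0 | 1
1 | 1 | 0 | 1 | 0
1 | 1 | 1 | 0 | 0
1 | 1 | 1 | 1 | 1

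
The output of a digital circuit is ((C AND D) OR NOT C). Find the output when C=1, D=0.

Substituting: ((1 AND 0) OR NOT 1)
= 0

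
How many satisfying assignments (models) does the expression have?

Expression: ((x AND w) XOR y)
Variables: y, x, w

Satisfying assignments: (0,1,1), (1,0,0), (1,0,1), (1,1,0)
Count: 4 out of 8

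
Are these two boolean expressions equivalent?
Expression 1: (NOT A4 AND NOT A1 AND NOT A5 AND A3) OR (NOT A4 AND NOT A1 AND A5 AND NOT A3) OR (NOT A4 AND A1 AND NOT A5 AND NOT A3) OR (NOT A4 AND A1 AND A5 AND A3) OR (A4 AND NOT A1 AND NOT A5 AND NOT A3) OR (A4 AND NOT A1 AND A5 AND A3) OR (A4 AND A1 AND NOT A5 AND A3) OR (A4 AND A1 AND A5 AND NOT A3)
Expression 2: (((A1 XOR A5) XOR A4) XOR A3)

Yes, they are equivalent — the two output columns agree on all 16 assignments:
A4 | A1 | A5 | A3 | Expression 1 | Expression 2
-----------------------------------------------
0 | 0 | 0 | 0 | 0 | 0
0 | 0 | 0 | 1 | 1 | 1
0 | 0 | 1 | 0 | 1 | 1
0 | 0 | 1 | 1 | 0 | 0
0 | 1 | 0 | 0 | 1 | 1
0 | 1 | 0 | 1 | 0 | 0
0 | 1 | 1 | 0 | 0 | 0
0 | 1 | 1 | 1 | 1 | 1
1 | 0 | 0 | 0 | 1 | 1
1 | 0 | 0 | 1 | 0 | 0
1 | 0 | 1 | 0 | 0 | 0
1 | 0 | 1 | 1 | 1 | 1
1 | 1 | 0 | 0 | 0 | 0
1 | 1 | 0 | 1 | 1 | 1
1 | 1 | 1 | 0 | 1 | 1
1 | 1 | 1 | 1 | 0 | 0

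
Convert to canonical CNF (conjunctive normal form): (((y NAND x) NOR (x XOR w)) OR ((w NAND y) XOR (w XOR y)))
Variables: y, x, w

(y OR x OR NOT w) AND (y OR NOT x OR NOT w) AND (NOT y OR x OR w) AND (NOT y OR x OR NOT w) AND (NOT y OR NOT x OR w)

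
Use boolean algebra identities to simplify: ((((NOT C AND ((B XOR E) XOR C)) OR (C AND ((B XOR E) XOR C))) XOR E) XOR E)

By XOR self-cancellation ((E XOR v) XOR v = E) then distribution ((E AND v) OR (E AND NOT v) = E):
= ((B XOR E) XOR C)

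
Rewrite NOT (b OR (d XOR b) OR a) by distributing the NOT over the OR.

NOT b AND NOT (d XOR b) AND NOT a
De Morgan's: NOT(OR of terms) = AND of negations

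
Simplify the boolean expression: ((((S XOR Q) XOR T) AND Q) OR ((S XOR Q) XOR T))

By absorption (E OR (E AND v) = E):
= ((S XOR Q) XOR T)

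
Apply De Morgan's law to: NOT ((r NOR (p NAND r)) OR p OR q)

NOT (r NOR (p NAND r)) AND NOT p AND NOT q
De Morgan's: NOT(OR of terms) = AND of negations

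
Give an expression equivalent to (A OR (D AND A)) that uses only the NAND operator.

((A NAND A) NAND (((D NAND A) NAND (D NAND A)) NAND ((D NAND A) NAND (D NAND A))))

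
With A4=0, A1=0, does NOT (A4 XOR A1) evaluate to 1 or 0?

Substituting: NOT (0 XOR 0)
= 1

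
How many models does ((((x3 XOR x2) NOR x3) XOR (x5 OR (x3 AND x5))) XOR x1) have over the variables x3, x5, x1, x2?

Satisfying assignments: (0,0,0,0), (0,0,1,1), (0,1,0,1), (0,1,1,0), (1,0,1,0), (1,0,1,1), (1,1,0,0), (1,1,0,1)
Count: 8 out of 16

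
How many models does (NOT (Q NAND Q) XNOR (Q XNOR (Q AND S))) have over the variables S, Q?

Satisfying assignments: (1,1)
Count: 1 out of 4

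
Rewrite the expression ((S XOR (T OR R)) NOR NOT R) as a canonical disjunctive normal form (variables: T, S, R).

(NOT T AND S AND R) OR (T AND S AND R)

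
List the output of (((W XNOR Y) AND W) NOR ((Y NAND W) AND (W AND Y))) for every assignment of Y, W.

Y | W | Output
--------------
0 | 0 | 1
0 | 1 | 1
1 | 0 | 1
1 | 1 | 0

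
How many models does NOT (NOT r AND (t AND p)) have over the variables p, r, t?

Satisfying assignments: (0,0,0), (0,0,1), (0,1,0), (0,1,1), (1,0,0), (1,1,0), (1,1,1)
Count: 7 out of 8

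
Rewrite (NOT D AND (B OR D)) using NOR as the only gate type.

(((D NOR D) NOR (D NOR D)) NOR (((B NOR D) NOR (B NOR D)) NOR ((B NOR D) NOR (B NOR D))))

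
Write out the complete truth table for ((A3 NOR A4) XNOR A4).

A4 | A3 | Output
----------------
0 | 0 | 0
0 | 1 | 1
1 | 0 | 0
1 | 1 | 0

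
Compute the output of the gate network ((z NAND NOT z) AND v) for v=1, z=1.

Substituting: ((1 NAND NOT 1) AND 1)
= 1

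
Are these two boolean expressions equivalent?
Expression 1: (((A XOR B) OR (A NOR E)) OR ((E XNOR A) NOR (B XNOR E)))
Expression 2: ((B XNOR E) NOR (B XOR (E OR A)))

No. Counterexample: with A=0, B=0, E=0, Expression 1 = 1 but Expression 2 = 0.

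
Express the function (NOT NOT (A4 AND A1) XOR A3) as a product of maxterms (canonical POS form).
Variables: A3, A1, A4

ΠM(0, 1, 2, 7) = (A3 OR A1 OR A4) AND (A3 OR A1 OR NOT A4) AND (A3 OR NOT A1 OR A4) AND (NOT A3 OR NOT A1 OR NOT A4)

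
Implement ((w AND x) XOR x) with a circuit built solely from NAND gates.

((((w NAND x) NAND (w NAND x)) NAND (((w NAND x) NAND (w NAND x)) NAND x)) NAND (x NAND (((w NAND x) NAND (w NAND x)) NAND x)))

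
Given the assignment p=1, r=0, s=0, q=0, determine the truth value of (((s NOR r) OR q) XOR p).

Substituting: (((0 NOR 0) OR 0) XOR 1)
= 0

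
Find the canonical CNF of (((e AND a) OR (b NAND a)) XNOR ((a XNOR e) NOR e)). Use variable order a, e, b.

(a OR e OR b) AND (a OR e OR NOT b) AND (a OR NOT e OR b) AND (a OR NOT e OR NOT b) AND (NOT a OR e OR NOT b) AND (NOT a OR NOT e OR b) AND (NOT a OR NOT e OR NOT b)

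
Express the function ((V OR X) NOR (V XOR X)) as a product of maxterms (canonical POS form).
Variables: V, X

ΠM(1, 2, 3) = (V OR NOT X) AND (NOT V OR X) AND (NOT V OR NOT X)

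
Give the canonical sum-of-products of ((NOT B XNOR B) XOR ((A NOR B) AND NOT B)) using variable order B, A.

Σm(0) = (NOT B AND NOT A)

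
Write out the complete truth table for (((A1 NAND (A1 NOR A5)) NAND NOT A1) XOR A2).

A5 | A1 | A2 | Output
---------------------
0 | 0 | 0 | 0
0 | 0 | 1 | 1
0 | 1 | 0 | 1
0 | 1 | 1 | 0
1 | 0 | 0 | 0
1 | 0 | 1 | 1
1 | 1 | 0 | 1
1 | 1 | 1 | 0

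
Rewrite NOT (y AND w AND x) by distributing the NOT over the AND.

NOT y OR NOT w OR NOT x
De Morgan's: NOT(AND of terms) = OR of negations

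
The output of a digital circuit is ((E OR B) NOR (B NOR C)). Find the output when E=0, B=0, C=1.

Substituting: ((0 OR 0) NOR (0 NOR 1))
= 1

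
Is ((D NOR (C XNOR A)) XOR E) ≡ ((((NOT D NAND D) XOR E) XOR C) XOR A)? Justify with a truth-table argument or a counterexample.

No. Counterexample: with E=0, C=0, D=0, A=0, Expression 1 = 0 but Expression 2 = 1.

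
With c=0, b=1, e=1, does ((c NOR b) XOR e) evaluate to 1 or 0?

Substituting: ((0 NOR 1) XOR 1)
= 1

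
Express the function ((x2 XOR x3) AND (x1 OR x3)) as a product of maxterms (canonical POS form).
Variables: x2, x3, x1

ΠM(0, 1, 4, 6, 7) = (x2 OR x3 OR x1) AND (x2 OR x3 OR NOT x1) AND (NOT x2 OR x3 OR x1) AND (NOT x2 OR NOT x3 OR x1) AND (NOT x2 OR NOT x3 OR NOT x1)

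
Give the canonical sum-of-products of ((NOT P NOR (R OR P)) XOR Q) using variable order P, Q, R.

Σm(2, 3, 6, 7) = (NOT P AND Q AND NOT R) OR (NOT P AND Q AND R) OR (P AND Q AND NOT R) OR (P AND Q AND R)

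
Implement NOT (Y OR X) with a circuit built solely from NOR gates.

(((Y NOR X) NOR (Y NOR X)) NOR ((Y NOR X) NOR (Y NOR X)))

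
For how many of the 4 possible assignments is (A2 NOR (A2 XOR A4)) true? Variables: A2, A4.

Satisfying assignments: (0,0)
Count: 1 out of 4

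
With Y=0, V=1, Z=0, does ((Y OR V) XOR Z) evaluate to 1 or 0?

Substituting: ((0 OR 1) XOR 0)
= 1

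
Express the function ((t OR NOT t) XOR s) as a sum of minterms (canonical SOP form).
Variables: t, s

Σm(0, 2) = (NOT t AND NOT s) OR (t AND NOT s)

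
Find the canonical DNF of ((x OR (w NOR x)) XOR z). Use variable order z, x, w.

(NOT z AND NOT x AND NOT w) OR (NOT z AND x AND NOT w) OR (NOT z AND x AND w) OR (z AND NOT x AND w)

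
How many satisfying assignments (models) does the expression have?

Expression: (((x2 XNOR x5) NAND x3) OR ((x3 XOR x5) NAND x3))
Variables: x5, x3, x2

Satisfying assignments: (0,0,0), (0,0,1), (0,1,1), (1,0,0), (1,0,1), (1,1,0), (1,1,1)
Count: 7 out of 8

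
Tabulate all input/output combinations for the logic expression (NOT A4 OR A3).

A3 | A4 | Output
----------------
0 | 0 | 1
0 | 1 | 0
1 | 0 | 1
1 | 1 | 1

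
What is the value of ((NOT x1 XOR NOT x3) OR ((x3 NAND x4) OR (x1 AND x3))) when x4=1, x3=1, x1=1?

Substituting: ((NOT 1 XOR NOT 1) OR ((1 NAND 1) OR (1 AND 1)))
= 1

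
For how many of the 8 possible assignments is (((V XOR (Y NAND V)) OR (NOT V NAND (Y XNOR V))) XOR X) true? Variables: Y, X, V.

Satisfying assignments: (0,0,0), (0,0,1), (1,0,0), (1,0,1)
Count: 4 out of 8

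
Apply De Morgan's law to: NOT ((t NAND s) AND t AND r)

NOT (t NAND s) OR NOT t OR NOT r
De Morgan's: NOT(AND of terms) = OR of negations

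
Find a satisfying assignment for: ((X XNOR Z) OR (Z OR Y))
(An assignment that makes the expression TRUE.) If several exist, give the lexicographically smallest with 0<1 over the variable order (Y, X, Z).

Y=0, X=0, Z=0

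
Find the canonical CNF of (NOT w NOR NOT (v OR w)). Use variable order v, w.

(v OR w) AND (NOT v OR w)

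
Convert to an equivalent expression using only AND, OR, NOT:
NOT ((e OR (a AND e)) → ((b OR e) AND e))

(e OR (a AND e)) AND NOT ((b OR e) AND e)
(Negated implication: NOT(A → B) = A AND NOT B)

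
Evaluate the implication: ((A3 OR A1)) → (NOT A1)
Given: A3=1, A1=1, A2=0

Antecedent ((A3 OR A1)) = 1; consequent (NOT A1) = 0.
1 → 0 = 0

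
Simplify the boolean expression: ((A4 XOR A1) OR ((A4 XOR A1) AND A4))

By absorption (E OR (E AND v) = E):
= (A4 XOR A1)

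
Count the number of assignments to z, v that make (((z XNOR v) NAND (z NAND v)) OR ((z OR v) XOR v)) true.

Satisfying assignments: (0,1), (1,0), (1,1)
Count: 3 out of 4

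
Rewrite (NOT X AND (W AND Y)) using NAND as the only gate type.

(((X NAND X) NAND ((W NAND Y) NAND (W NAND Y))) NAND ((X NAND X) NAND ((W NAND Y) NAND (W NAND Y))))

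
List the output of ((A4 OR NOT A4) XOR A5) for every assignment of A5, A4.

A5 | A4 | Output
----------------
0 | 0 | 1
0 | 1 | 1
1 | 0 | 0
1 | 1 | 0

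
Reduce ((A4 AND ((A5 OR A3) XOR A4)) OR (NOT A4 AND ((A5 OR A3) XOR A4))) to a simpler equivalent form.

By distribution ((E AND v) OR (E AND NOT v) = E):
= ((A5 OR A3) XOR A4)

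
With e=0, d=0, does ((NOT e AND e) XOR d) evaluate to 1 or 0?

Substituting: ((NOT 0 AND 0) XOR 0)
= 0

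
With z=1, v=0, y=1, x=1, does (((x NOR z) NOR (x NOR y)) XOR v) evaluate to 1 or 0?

Substituting: (((1 NOR 1) NOR (1 NOR 1)) XOR 0)
= 1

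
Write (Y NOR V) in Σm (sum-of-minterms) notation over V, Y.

Σm(0) = (NOT V AND NOT Y)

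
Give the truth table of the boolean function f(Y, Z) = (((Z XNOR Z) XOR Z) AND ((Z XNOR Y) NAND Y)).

Y | Z | Output
--------------
0 | 0 | 1
0 | 1 | 0
1 | 0 | 1
1 | 1 | 0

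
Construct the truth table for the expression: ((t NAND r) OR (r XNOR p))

p | r | t | Output
------------------
0 | 0 | 0 | 1
0 | 0 | 1 | 1
0 | 1 | 0 | 1
0 | 1 | 1 | 0
1 | 0 | 0 | 1
1 | 0 | 1 | 1
1 | 1 | 0 | 1
1 | 1 | 1 | 1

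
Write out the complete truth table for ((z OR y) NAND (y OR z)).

z | y | Output
--------------
0 | 0 | 1
0 | 1 | 0
1 | 0 | 0
1 | 1 | 0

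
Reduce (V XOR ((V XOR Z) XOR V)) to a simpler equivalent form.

By XOR self-cancellation ((E XOR v) XOR v = E):
= (V XOR Z)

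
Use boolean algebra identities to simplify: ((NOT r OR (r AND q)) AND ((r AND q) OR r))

By distribution ((E OR v) AND (E OR NOT v) = E):
= (r AND q)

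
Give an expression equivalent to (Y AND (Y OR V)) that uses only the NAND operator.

((Y NAND ((Y NAND Y) NAND (V NAND V))) NAND (Y NAND ((Y NAND Y) NAND (V NAND V))))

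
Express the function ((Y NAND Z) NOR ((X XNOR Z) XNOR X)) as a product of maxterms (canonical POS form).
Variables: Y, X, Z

ΠM(0, 1, 2, 3, 4, 5, 6, 7) = (Y OR X OR Z) AND (Y OR X OR NOT Z) AND (Y OR NOT X OR Z) AND (Y OR NOT X OR NOT Z) AND (NOT Y OR X OR Z) AND (NOT Y OR X OR NOT Z) AND (NOT Y OR NOT X OR Z) AND (NOT Y OR NOT X OR NOT Z)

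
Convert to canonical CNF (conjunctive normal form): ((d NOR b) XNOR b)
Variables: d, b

(d OR b) AND (d OR NOT b) AND (NOT d OR NOT b)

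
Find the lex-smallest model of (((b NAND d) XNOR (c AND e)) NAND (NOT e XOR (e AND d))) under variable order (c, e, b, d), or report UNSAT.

c=0, e=0, b=0, d=0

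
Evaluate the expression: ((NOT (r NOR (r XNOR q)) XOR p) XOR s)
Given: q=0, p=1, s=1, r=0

Substituting: ((NOT (0 NOR (0 XNOR 0)) XOR 1) XOR 1)
= 1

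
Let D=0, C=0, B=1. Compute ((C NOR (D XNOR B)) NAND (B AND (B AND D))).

Substituting: ((0 NOR (0 XNOR 1)) NAND (1 AND (1 AND 0)))
= 1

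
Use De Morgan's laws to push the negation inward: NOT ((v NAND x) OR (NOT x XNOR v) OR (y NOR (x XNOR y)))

NOT (v NAND x) AND NOT (NOT x XNOR v) AND NOT (y NOR (x XNOR y))
De Morgan's: NOT(OR of terms) = AND of negations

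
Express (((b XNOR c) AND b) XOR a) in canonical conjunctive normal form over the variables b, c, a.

(b OR c OR a) AND (b OR NOT c OR a) AND (NOT b OR c OR a) AND (NOT b OR NOT c OR NOT a)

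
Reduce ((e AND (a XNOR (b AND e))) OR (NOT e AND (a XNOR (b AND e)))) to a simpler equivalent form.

By distribution ((E AND v) OR (E AND NOT v) = E):
= (a XNOR (b AND e))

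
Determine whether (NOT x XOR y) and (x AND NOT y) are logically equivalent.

No. Counterexample: with y=0, x=0, Expression 1 = 1 but Expression 2 = 0.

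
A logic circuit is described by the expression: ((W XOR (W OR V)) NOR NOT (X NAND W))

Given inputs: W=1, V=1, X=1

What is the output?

Substituting: ((1 XOR (1 OR 1)) NOR NOT (1 NAND 1))
= 0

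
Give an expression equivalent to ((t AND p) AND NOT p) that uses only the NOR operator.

((((t NOR t) NOR (p NOR p)) NOR ((t NOR t) NOR (p NOR p))) NOR ((p NOR p) NOR (p NOR p)))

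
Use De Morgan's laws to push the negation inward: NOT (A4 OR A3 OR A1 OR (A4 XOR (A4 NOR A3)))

NOT A4 AND NOT A3 AND NOT A1 AND NOT (A4 XOR (A4 NOR A3))
De Morgan's: NOT(OR of terms) = AND of negations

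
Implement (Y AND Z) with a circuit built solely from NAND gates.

((Y NAND Z) NAND (Y NAND Z))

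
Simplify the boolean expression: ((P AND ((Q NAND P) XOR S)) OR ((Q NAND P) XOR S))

By absorption (E OR (E AND v) = E):
= ((Q NAND P) XOR S)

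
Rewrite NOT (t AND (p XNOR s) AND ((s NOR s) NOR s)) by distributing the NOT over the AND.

NOT t OR NOT (p XNOR s) OR NOT ((s NOR s) NOR s)
De Morgan's: NOT(AND of terms) = OR of negations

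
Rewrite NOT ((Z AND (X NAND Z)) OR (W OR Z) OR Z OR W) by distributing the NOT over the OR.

NOT (Z AND (X NAND Z)) AND NOT (W OR Z) AND NOT Z AND NOT W
De Morgan's: NOT(OR of terms) = AND of negations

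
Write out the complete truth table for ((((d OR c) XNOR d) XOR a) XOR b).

d | c | a | b | Output
----------------------
0 | 0 | 0 | 0 | 1
0 | 0 | 0 | 1 | 0
0 | 0 | 1 | 0 | 0
0 | 0 | 1 | 1 | 1
0 | 1 | 0 | 0 | 0
0 | 1 | 0 | 1 | 1
0 | 1 | 1 | 0 | 1
0 | 1 | 1 | 1 | 0
1 | 0 | 0 | 0 | 1
1 | 0 | 0 | 1 | 0
1 | 0 | 1 | 0 | 0
1 | 0 | 1 | 1 | 1
1 | 1 | 0 | 0 | 1
1 | 1 | 0 | 1 | 0
1 | 1 | 1 | 0 | 0
1 | 1 | 1 | 1 | 1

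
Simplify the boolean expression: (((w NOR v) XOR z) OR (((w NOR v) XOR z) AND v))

By absorption (E OR (E AND v) = E):
= ((w NOR v) XOR z)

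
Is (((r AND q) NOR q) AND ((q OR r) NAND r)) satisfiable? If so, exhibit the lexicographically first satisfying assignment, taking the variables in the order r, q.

r=0, q=0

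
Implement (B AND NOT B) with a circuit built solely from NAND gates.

((B NAND (B NAND B)) NAND (B NAND (B NAND B)))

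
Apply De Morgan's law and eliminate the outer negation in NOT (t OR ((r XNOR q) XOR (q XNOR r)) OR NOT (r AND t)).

NOT t AND NOT ((r XNOR q) XOR (q XNOR r)) AND (r AND t)
De Morgan's: NOT(OR of terms) = AND of negations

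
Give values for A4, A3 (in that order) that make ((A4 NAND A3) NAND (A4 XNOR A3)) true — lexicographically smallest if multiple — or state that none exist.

A4=0, A3=1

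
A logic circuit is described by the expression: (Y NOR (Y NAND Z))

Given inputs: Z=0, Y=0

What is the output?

Substituting: (0 NOR (0 NAND 0))
= 0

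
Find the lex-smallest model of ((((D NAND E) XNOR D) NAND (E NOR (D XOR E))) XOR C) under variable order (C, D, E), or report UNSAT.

C=0, D=0, E=0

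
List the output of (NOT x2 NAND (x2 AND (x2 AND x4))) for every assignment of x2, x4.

x2 | x4 | Output
----------------
0 | 0 | 1
0 | 1 | 1
1 | 0 | 1
1 | 1 | 1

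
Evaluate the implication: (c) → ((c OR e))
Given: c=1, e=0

Antecedent (c) = 1; consequent ((c OR e)) = 1.
1 → 1 = 1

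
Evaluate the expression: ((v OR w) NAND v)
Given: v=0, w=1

Substituting: ((0 OR 1) NAND 0)
= 1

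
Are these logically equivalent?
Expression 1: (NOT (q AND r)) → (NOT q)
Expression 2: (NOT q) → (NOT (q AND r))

No, Converse is not equivalent to original (counterexample: q=1, r=0)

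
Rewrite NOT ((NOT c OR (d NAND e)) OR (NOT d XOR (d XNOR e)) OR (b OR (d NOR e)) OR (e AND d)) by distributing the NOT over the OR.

NOT (NOT c OR (d NAND e)) AND NOT (NOT d XOR (d XNOR e)) AND NOT (b OR (d NOR e)) AND NOT (e AND d)
De Morgan's: NOT(OR of terms) = AND of negations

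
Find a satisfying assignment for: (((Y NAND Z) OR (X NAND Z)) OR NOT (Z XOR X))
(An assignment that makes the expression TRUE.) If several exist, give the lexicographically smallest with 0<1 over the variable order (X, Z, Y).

X=0, Z=0, Y=0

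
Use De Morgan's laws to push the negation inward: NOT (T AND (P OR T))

NOT T OR NOT (P OR T)
De Morgan's: NOT(AND of terms) = OR of negations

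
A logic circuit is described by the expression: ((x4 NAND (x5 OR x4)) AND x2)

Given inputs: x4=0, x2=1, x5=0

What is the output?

Substituting: ((0 NAND (0 OR 0)) AND 1)
= 1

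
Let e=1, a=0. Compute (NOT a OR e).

Substituting: (NOT 0 OR 1)
= 1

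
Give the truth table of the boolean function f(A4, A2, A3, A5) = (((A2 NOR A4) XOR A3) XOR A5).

A4 | A2 | A3 | A5 | Output
--------------------------
0 | 0 | 0 | 0 | 1
0 | 0 | 0 | 1 | 0
0 | 0 | 1 | 0 | 0
0 | 0 | 1 | 1 | 1
0 | 1 | 0 | 0 | 0
0 | 1 | 0 | 1 | 1
0 | 1 | 1 | 0 | 1
0 | 1 | 1 | 1 | 0
1 | 0 | 0 | 0 | 0
1 | 0 | 0 | 1 | 1
1 | 0 | 1 | 0 | 1
1 | 0 | 1 | 1 | 0
1 | 1 | 0 | 0 | 0
1 | 1 | 0 | 1 | 1
1 | 1 | 1 | 0 | 1
1 | 1 | 1 | 1 | 0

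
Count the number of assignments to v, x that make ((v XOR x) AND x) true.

Satisfying assignments: (0,1)
Count: 1 out of 4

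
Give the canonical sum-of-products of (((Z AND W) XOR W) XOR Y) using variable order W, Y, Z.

Σm(2, 3, 4, 7) = (NOT W AND Y AND NOT Z) OR (NOT W AND Y AND Z) OR (W AND NOT Y AND NOT Z) OR (W AND Y AND Z)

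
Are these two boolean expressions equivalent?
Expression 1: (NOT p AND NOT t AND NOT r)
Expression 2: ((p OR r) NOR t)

Yes, they are equivalent — the two output columns agree on all 8 assignments:
p | t | r | Expression 1 | Expression 2
---------------------------------------
0 | 0 | 0 | 1 | 1
0 | 0 | 1 | 0 | 0
0 | 1 | 0 | 0 | 0
0 | 1 | 1 | 0 | 0
1 | 0 | 0 | 0 | 0
1 | 0 | 1 | 0 | 0
1 | 1 | 0 | 0 | 0
1 | 1 | 1 | 0 | 0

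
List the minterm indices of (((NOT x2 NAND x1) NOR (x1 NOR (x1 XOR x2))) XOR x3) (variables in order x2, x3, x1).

Σm(1, 2, 6, 7) = (NOT x2 AND NOT x3 AND x1) OR (NOT x2 AND x3 AND NOT x1) OR (x2 AND x3 AND NOT x1) OR (x2 AND x3 AND x1)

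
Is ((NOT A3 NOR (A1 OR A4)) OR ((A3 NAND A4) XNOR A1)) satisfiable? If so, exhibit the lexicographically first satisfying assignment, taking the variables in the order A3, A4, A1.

A3=0, A4=0, A1=1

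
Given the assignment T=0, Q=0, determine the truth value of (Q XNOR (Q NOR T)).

Substituting: (0 XNOR (0 NOR 0))
= 0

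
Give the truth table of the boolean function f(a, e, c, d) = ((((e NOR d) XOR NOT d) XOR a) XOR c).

a | e | c | d | Output
----------------------
0 | 0 | 0 | 0 | 0
0 | 0 | 0 | 1 | 0
0 | 0 | 1 | 0 | 1
0 | 0 | 1 | 1 | 1
0 | 1 | 0 | 0 | 1
0 | 1 | 0 | 1 | 0
0 | 1 | 1 | 0 | 0
0 | 1 | 1 | 1 | 1
1 | 0 | 0 | 0 | 1
1 | 0 | 0 | 1 | 1
1 | 0 | 1 | 0 | 0
1 | 0 | 1 | 1 | 0
1 | 1 | 0 | 0 | 0
1 | 1 | 0 | 1 | 1
1 | 1 | 1 | 0 | 1
1 | 1 | 1 | 1 | 0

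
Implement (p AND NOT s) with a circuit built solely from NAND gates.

((p NAND (s NAND s)) NAND (p NAND (s NAND s)))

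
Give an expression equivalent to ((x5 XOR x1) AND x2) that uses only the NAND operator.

((((x5 NAND (x5 NAND x1)) NAND (x1 NAND (x5 NAND x1))) NAND x2) NAND (((x5 NAND (x5 NAND x1)) NAND (x1 NAND (x5 NAND x1))) NAND x2))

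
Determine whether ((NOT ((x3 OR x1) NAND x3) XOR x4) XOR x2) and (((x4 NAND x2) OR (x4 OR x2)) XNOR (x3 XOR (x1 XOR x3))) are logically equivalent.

No. Counterexample: with x3=0, x4=0, x2=0, x1=1, Expression 1 = 0 but Expression 2 = 1.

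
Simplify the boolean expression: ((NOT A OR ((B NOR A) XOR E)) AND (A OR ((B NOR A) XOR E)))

By distribution ((E OR v) AND (E OR NOT v) = E):
= ((B NOR A) XOR E)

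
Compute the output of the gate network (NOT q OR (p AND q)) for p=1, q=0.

Substituting: (NOT 0 OR (1 AND 0))
= 1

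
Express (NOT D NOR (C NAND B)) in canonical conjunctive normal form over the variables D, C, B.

(D OR C OR B) AND (D OR C OR NOT B) AND (D OR NOT C OR B) AND (D OR NOT C OR NOT B) AND (NOT D OR C OR B) AND (NOT D OR C OR NOT B) AND (NOT D OR NOT C OR B)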